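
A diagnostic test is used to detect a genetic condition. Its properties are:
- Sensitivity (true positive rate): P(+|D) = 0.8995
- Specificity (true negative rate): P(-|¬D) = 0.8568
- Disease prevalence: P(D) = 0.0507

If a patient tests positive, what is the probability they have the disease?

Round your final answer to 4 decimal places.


Let D = has disease, + = positive test

Given:
- P(D) = 0.0507 (prevalence)
- P(+|D) = 0.8995 (sensitivity)
- P(-|¬D) = 0.8568 (specificity)
- P(+|¬D) = 0.1432 (false positive rate = 1 - specificity)

Step 1: Find P(+)
P(+) = P(+|D)P(D) + P(+|¬D)P(¬D)
     = 0.8995 × 0.0507 + 0.1432 × 0.9493
     = 0.04560465 + 0.13593976
     = 0.18154441

Step 2: Apply Bayes' theorem for P(D|+)
P(D|+) = P(+|D)P(D) / P(+)
       = 0.04560465 / 0.18154441
       = 0.2512


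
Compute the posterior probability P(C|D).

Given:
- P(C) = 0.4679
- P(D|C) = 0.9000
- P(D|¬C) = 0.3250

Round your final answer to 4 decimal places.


Bayes' theorem: P(C|D) = P(D|C) × P(C) / P(D)

Step 1: Calculate P(D) using law of total probability
P(D) = P(D|C)P(C) + P(D|¬C)P(¬C)
     = 0.9000 × 0.4679 + 0.3250 × 0.5321
     = 0.42111000 + 0.17293250
     = 0.59404250

Step 2: Apply Bayes' theorem
P(C|D) = P(D|C) × P(C) / P(D)
       = 0.42111000 / 0.59404250
       = 0.7089


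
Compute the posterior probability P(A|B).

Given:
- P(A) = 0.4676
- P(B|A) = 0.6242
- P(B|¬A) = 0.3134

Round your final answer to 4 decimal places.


Bayes' theorem: P(A|B) = P(B|A) × P(A) / P(B)

Step 1: Calculate P(B) using law of total probability
P(B) = P(B|A)P(A) + P(B|¬A)P(¬A)
     = 0.6242 × 0.4676 + 0.3134 × 0.5324
     = 0.29187592 + 0.16685416
     = 0.45873008

Step 2: Apply Bayes' theorem
P(A|B) = P(B|A) × P(A) / P(B)
       = 0.29187592 / 0.45873008
       = 0.6363


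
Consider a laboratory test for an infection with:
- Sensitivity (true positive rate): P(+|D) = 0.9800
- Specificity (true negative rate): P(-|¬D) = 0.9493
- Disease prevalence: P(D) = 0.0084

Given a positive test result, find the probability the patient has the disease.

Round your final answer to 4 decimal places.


Let D = has disease, + = positive test

Given:
- P(D) = 0.0084 (prevalence)
- P(+|D) = 0.9800 (sensitivity)
- P(-|¬D) = 0.9493 (specificity)
- P(+|¬D) = 0.0507 (false positive rate = 1 - specificity)

Step 1: Find P(+)
P(+) = P(+|D)P(D) + P(+|¬D)P(¬D)
     = 0.9800 × 0.0084 + 0.0507 × 0.9916
     = 0.00823200 + 0.05027412
     = 0.05850612

Step 2: Apply Bayes' theorem for P(D|+)
P(D|+) = P(+|D)P(D) / P(+)
       = 0.00823200 / 0.05850612
       = 0.1407


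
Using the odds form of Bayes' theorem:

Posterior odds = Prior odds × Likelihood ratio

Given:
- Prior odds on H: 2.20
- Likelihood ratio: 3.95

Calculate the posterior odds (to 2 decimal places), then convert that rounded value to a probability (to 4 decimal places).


Step 1: Calculate posterior odds
Posterior odds = Prior odds × LR
               = 2.20 × 3.95
               = 8.69

Step 2: Convert to probability
P(H|E) = Posterior odds / (1 + Posterior odds)
       = 8.69 / (1 + 8.69)
       = 8.69 / 9.69
       = 0.8968

The evidence increased P(H) from 0.6875 to 0.8968.


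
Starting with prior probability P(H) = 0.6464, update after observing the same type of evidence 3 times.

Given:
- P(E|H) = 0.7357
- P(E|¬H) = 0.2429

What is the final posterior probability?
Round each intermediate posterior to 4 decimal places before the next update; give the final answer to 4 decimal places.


Sequential Bayesian updating:

Initial prior: P(H) = 0.6464

Update 1:
  P(E) = 0.7357 × 0.6464 + 0.2429 × 0.3536 = 0.47555648 + 0.08588944 = 0.56144592
  P(H|E) = 0.47555648 / 0.56144592 = 0.8470

Update 2:
  P(E) = 0.7357 × 0.8470 + 0.2429 × 0.1530 = 0.62313790 + 0.03716370 = 0.66030160
  P(H|E) = 0.62313790 / 0.66030160 = 0.9437

Update 3:
  P(E) = 0.7357 × 0.9437 + 0.2429 × 0.0563 = 0.69428009 + 0.01367527 = 0.70795536
  P(H|E) = 0.69428009 / 0.70795536 = 0.9807

Final posterior: 0.9807


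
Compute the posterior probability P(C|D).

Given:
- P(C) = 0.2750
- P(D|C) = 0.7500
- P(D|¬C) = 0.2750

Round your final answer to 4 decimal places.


Bayes' theorem: P(C|D) = P(D|C) × P(C) / P(D)

Step 1: Calculate P(D) using law of total probability
P(D) = P(D|C)P(C) + P(D|¬C)P(¬C)
     = 0.7500 × 0.2750 + 0.2750 × 0.7250
     = 0.20625000 + 0.19937500
     = 0.40562500

Step 2: Apply Bayes' theorem
P(C|D) = P(D|C) × P(C) / P(D)
       = 0.20625000 / 0.40562500
       = 0.5085


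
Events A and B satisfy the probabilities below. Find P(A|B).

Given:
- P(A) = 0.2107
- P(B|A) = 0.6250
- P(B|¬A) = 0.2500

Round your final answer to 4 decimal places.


Bayes' theorem: P(A|B) = P(B|A) × P(A) / P(B)

Step 1: Calculate P(B) using law of total probability
P(B) = P(B|A)P(A) + P(B|¬A)P(¬A)
     = 0.6250 × 0.2107 + 0.2500 × 0.7893
     = 0.13168750 + 0.19732500
     = 0.32901250

Step 2: Apply Bayes' theorem
P(A|B) = P(B|A) × P(A) / P(B)
       = 0.13168750 / 0.32901250
       = 0.4003


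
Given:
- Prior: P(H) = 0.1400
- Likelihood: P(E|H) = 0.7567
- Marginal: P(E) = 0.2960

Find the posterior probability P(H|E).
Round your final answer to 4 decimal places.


Using Bayes' theorem:

P(H|E) = P(E|H) × P(H) / P(E)
       = 0.7567 × 0.1400 / 0.2960
       = 0.10593800 / 0.2960
       = 0.3579

The evidence strengthens our belief in H.
Prior: 0.1400 → Posterior: 0.3579


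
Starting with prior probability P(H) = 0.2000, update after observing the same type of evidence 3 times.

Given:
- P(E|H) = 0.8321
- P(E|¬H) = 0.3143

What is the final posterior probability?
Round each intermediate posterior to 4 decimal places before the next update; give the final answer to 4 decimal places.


Sequential Bayesian updating:

Initial prior: P(H) = 0.2000

Update 1:
  P(E) = 0.8321 × 0.2000 + 0.3143 × 0.8000 = 0.16642000 + 0.25144000 = 0.41786000
  P(H|E) = 0.16642000 / 0.41786000 = 0.3983

Update 2:
  P(E) = 0.8321 × 0.3983 + 0.3143 × 0.6017 = 0.33142543 + 0.18911431 = 0.52053974
  P(H|E) = 0.33142543 / 0.52053974 = 0.6367

Update 3:
  P(E) = 0.8321 × 0.6367 + 0.3143 × 0.3633 = 0.52979807 + 0.11418519 = 0.64398326
  P(H|E) = 0.52979807 / 0.64398326 = 0.8227

Final posterior: 0.8227


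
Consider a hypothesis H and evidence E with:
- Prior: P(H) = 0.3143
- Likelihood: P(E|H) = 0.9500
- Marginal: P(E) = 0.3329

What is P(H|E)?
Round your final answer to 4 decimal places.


Using Bayes' theorem:

P(H|E) = P(E|H) × P(H) / P(E)
       = 0.9500 × 0.3143 / 0.3329
       = 0.29858500 / 0.3329
       = 0.8969

The evidence strengthens our belief in H.
Prior: 0.3143 → Posterior: 0.8969


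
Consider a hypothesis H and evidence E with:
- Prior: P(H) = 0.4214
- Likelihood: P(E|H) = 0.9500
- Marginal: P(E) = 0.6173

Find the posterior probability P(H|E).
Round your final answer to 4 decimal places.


Using Bayes' theorem:

P(H|E) = P(E|H) × P(H) / P(E)
       = 0.9500 × 0.4214 / 0.6173
       = 0.40033000 / 0.6173
       = 0.6485

The evidence strengthens our belief in H.
Prior: 0.4214 → Posterior: 0.6485


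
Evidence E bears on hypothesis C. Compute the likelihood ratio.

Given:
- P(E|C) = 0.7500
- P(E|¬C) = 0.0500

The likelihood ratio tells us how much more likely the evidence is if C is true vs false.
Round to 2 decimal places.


Likelihood Ratio (LR) = P(E|C) / P(E|¬C)

LR = 0.7500 / 0.0500
   = 15.00

The evidence is 15.00 times more likely if C is true than if C is false.
Since LR > 1, the evidence supports C over ¬C.


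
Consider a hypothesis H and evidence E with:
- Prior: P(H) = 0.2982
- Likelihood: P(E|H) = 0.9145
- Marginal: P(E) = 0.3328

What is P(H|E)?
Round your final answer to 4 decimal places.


Using Bayes' theorem:

P(H|E) = P(E|H) × P(H) / P(E)
       = 0.9145 × 0.2982 / 0.3328
       = 0.27270390 / 0.3328
       = 0.8194

The evidence strengthens our belief in H.
Prior: 0.2982 → Posterior: 0.8194


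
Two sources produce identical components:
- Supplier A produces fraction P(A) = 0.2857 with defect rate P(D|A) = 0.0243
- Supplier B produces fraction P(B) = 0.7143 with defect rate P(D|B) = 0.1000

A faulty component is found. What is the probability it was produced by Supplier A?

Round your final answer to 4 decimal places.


Let A = from Supplier A, D = faulty

Given:
- P(A) = 0.2857, P(B) = 0.7143
- P(D|A) = 0.0243, P(D|B) = 0.1000

Step 1: Find P(D)
P(D) = P(D|A)P(A) + P(D|B)P(B)
     = 0.0243 × 0.2857 + 0.1000 × 0.7143
     = 0.00694251 + 0.07143000
     = 0.07837251

Step 2: Apply Bayes' theorem
P(A|D) = P(D|A)P(A) / P(D)
       = 0.00694251 / 0.07837251
       = 0.0886


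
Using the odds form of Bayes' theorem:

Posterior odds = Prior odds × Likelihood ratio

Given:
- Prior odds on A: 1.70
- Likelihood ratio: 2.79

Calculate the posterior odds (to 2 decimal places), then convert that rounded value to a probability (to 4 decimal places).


Step 1: Calculate posterior odds
Posterior odds = Prior odds × LR
               = 1.70 × 2.79
               = 4.74

Step 2: Convert to probability
P(A|E) = Posterior odds / (1 + Posterior odds)
       = 4.74 / (1 + 4.74)
       = 4.74 / 5.74
       = 0.8258

The evidence increased P(A) from 0.6296 to 0.8258.


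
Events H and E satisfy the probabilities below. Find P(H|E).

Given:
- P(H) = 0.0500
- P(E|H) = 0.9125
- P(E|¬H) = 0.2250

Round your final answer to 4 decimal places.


Bayes' theorem: P(H|E) = P(E|H) × P(H) / P(E)

Step 1: Calculate P(E) using law of total probability
P(E) = P(E|H)P(H) + P(E|¬H)P(¬H)
     = 0.9125 × 0.0500 + 0.2250 × 0.9500
     = 0.04562500 + 0.21375000
     = 0.25937500

Step 2: Apply Bayes' theorem
P(H|E) = P(E|H) × P(H) / P(E)
       = 0.04562500 / 0.25937500
       = 0.1759


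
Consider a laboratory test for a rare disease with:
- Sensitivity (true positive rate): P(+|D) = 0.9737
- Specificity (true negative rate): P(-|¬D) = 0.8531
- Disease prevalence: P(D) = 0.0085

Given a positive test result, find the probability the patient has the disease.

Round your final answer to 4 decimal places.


Let D = has disease, + = positive test

Given:
- P(D) = 0.0085 (prevalence)
- P(+|D) = 0.9737 (sensitivity)
- P(-|¬D) = 0.8531 (specificity)
- P(+|¬D) = 0.1469 (false positive rate = 1 - specificity)

Step 1: Find P(+)
P(+) = P(+|D)P(D) + P(+|¬D)P(¬D)
     = 0.9737 × 0.0085 + 0.1469 × 0.9915
     = 0.00827645 + 0.14565135
     = 0.15392780

Step 2: Apply Bayes' theorem for P(D|+)
P(D|+) = P(+|D)P(D) / P(+)
       = 0.00827645 / 0.15392780
       = 0.0538


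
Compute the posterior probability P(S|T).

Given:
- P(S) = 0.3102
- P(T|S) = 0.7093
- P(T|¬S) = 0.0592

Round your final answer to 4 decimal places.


Bayes' theorem: P(S|T) = P(T|S) × P(S) / P(T)

Step 1: Calculate P(T) using law of total probability
P(T) = P(T|S)P(S) + P(T|¬S)P(¬S)
     = 0.7093 × 0.3102 + 0.0592 × 0.6898
     = 0.22002486 + 0.04083616
     = 0.26086102

Step 2: Apply Bayes' theorem
P(S|T) = P(T|S) × P(S) / P(T)
       = 0.22002486 / 0.26086102
       = 0.8435


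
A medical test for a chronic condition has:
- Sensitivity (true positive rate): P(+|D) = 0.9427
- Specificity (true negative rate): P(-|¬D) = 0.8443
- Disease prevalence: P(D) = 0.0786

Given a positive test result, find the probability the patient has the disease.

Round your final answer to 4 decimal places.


Let D = has disease, + = positive test

Given:
- P(D) = 0.0786 (prevalence)
- P(+|D) = 0.9427 (sensitivity)
- P(-|¬D) = 0.8443 (specificity)
- P(+|¬D) = 0.1557 (false positive rate = 1 - specificity)

Step 1: Find P(+)
P(+) = P(+|D)P(D) + P(+|¬D)P(¬D)
     = 0.9427 × 0.0786 + 0.1557 × 0.9214
     = 0.07409622 + 0.14346198
     = 0.21755820

Step 2: Apply Bayes' theorem for P(D|+)
P(D|+) = P(+|D)P(D) / P(+)
       = 0.07409622 / 0.21755820
       = 0.3406


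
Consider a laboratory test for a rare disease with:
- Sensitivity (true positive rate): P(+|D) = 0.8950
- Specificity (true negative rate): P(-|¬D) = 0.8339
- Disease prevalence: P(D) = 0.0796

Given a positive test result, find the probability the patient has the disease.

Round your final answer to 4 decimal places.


Let D = has disease, + = positive test

Given:
- P(D) = 0.0796 (prevalence)
- P(+|D) = 0.8950 (sensitivity)
- P(-|¬D) = 0.8339 (specificity)
- P(+|¬D) = 0.1661 (false positive rate = 1 - specificity)

Step 1: Find P(+)
P(+) = P(+|D)P(D) + P(+|¬D)P(¬D)
     = 0.8950 × 0.0796 + 0.1661 × 0.9204
     = 0.07124200 + 0.15287844
     = 0.22412044

Step 2: Apply Bayes' theorem for P(D|+)
P(D|+) = P(+|D)P(D) / P(+)
       = 0.07124200 / 0.22412044
       = 0.3179


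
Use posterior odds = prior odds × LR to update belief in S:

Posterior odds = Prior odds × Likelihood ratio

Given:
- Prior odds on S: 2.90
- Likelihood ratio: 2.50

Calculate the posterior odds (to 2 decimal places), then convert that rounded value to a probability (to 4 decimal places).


Step 1: Calculate posterior odds
Posterior odds = Prior odds × LR
               = 2.90 × 2.50
               = 7.25

Step 2: Convert to probability
P(S|E) = Posterior odds / (1 + Posterior odds)
       = 7.25 / (1 + 7.25)
       = 7.25 / 8.25
       = 0.8788

The evidence increased P(S) from 0.7436 to 0.8788.


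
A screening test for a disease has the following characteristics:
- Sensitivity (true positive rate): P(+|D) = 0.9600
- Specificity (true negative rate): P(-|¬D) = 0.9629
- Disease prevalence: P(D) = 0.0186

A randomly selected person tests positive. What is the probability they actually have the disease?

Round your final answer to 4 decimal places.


Let D = has disease, + = positive test

Given:
- P(D) = 0.0186 (prevalence)
- P(+|D) = 0.9600 (sensitivity)
- P(-|¬D) = 0.9629 (specificity)
- P(+|¬D) = 0.0371 (false positive rate = 1 - specificity)

Step 1: Find P(+)
P(+) = P(+|D)P(D) + P(+|¬D)P(¬D)
     = 0.9600 × 0.0186 + 0.0371 × 0.9814
     = 0.01785600 + 0.03640994
     = 0.05426594

Step 2: Apply Bayes' theorem for P(D|+)
P(D|+) = P(+|D)P(D) / P(+)
       = 0.01785600 / 0.05426594
       = 0.3290


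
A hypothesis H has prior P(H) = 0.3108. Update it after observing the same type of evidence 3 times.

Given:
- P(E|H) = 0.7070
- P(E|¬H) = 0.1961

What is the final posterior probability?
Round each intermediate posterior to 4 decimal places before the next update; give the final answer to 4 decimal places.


Sequential Bayesian updating:

Initial prior: P(H) = 0.3108

Update 1:
  P(E) = 0.7070 × 0.3108 + 0.1961 × 0.6892 = 0.21973560 + 0.13515212 = 0.35488772
  P(H|E) = 0.21973560 / 0.35488772 = 0.6192

Update 2:
  P(E) = 0.7070 × 0.6192 + 0.1961 × 0.3808 = 0.43777440 + 0.07467488 = 0.51244928
  P(H|E) = 0.43777440 / 0.51244928 = 0.8543

Update 3:
  P(E) = 0.7070 × 0.8543 + 0.1961 × 0.1457 = 0.60399010 + 0.02857177 = 0.63256187
  P(H|E) = 0.60399010 / 0.63256187 = 0.9548

Final posterior: 0.9548


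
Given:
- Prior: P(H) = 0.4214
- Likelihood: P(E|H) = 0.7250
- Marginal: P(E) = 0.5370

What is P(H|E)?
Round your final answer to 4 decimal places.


Using Bayes' theorem:

P(H|E) = P(E|H) × P(H) / P(E)
       = 0.7250 × 0.4214 / 0.5370
       = 0.30551500 / 0.5370
       = 0.5689

The evidence strengthens our belief in H.
Prior: 0.4214 → Posterior: 0.5689


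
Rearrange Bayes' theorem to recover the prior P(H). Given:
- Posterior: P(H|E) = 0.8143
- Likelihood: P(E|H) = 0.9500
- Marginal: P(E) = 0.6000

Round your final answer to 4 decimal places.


From Bayes' theorem: P(H|E) = P(E|H) × P(H) / P(E)

Rearranging for P(H):
P(H) = P(H|E) × P(E) / P(E|H)
     = 0.8143 × 0.6000 / 0.9500
     = 0.48858000 / 0.9500
     = 0.5143


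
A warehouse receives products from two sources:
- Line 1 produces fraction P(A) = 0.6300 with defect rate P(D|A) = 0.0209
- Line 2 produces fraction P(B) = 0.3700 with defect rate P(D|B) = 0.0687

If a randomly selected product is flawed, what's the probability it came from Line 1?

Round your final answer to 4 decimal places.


Let A = from Line 1, D = flawed

Given:
- P(A) = 0.6300, P(B) = 0.3700
- P(D|A) = 0.0209, P(D|B) = 0.0687

Step 1: Find P(D)
P(D) = P(D|A)P(A) + P(D|B)P(B)
     = 0.0209 × 0.6300 + 0.0687 × 0.3700
     = 0.01316700 + 0.02541900
     = 0.03858600

Step 2: Apply Bayes' theorem
P(A|D) = P(D|A)P(A) / P(D)
       = 0.01316700 / 0.03858600
       = 0.3412


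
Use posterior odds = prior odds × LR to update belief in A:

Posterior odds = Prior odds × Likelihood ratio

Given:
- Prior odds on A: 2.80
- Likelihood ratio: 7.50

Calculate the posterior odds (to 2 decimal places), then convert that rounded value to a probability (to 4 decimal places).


Step 1: Calculate posterior odds
Posterior odds = Prior odds × LR
               = 2.80 × 7.50
               = 21.00

Step 2: Convert to probability
P(A|E) = Posterior odds / (1 + Posterior odds)
       = 21.00 / (1 + 21.00)
       = 21.00 / 22.00
       = 0.9545

The evidence increased P(A) from 0.7368 to 0.9545.


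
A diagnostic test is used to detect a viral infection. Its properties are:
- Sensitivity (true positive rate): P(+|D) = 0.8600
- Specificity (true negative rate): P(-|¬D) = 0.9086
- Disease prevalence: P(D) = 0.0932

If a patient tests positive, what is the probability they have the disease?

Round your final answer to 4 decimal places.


Let D = has disease, + = positive test

Given:
- P(D) = 0.0932 (prevalence)
- P(+|D) = 0.8600 (sensitivity)
- P(-|¬D) = 0.9086 (specificity)
- P(+|¬D) = 0.0914 (false positive rate = 1 - specificity)

Step 1: Find P(+)
P(+) = P(+|D)P(D) + P(+|¬D)P(¬D)
     = 0.8600 × 0.0932 + 0.0914 × 0.9068
     = 0.08015200 + 0.08288152
     = 0.16303352

Step 2: Apply Bayes' theorem for P(D|+)
P(D|+) = P(+|D)P(D) / P(+)
       = 0.08015200 / 0.16303352
       = 0.4916


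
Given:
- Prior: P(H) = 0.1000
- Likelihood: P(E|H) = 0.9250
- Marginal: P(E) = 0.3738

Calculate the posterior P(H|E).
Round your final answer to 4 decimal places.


Using Bayes' theorem:

P(H|E) = P(E|H) × P(H) / P(E)
       = 0.9250 × 0.1000 / 0.3738
       = 0.09250000 / 0.3738
       = 0.2475

The evidence strengthens our belief in H.
Prior: 0.1000 → Posterior: 0.2475


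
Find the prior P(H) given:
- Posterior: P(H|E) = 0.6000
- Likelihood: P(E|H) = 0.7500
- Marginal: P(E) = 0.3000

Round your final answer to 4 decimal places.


From Bayes' theorem: P(H|E) = P(E|H) × P(H) / P(E)

Rearranging for P(H):
P(H) = P(H|E) × P(E) / P(E|H)
     = 0.6000 × 0.3000 / 0.7500
     = 0.18000000 / 0.7500
     = 0.2400


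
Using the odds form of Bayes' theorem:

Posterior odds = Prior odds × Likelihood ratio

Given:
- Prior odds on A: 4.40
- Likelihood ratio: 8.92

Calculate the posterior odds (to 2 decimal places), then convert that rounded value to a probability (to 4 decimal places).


Step 1: Calculate posterior odds
Posterior odds = Prior odds × LR
               = 4.40 × 8.92
               = 39.25

Step 2: Convert to probability
P(A|E) = Posterior odds / (1 + Posterior odds)
       = 39.25 / (1 + 39.25)
       = 39.25 / 40.25
       = 0.9752

The evidence increased P(A) from 0.8148 to 0.9752.


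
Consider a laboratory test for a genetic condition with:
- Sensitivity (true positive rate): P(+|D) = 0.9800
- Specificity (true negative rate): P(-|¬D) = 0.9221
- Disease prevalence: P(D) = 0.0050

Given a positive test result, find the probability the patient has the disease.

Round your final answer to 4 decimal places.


Let D = has disease, + = positive test

Given:
- P(D) = 0.0050 (prevalence)
- P(+|D) = 0.9800 (sensitivity)
- P(-|¬D) = 0.9221 (specificity)
- P(+|¬D) = 0.0779 (false positive rate = 1 - specificity)

Step 1: Find P(+)
P(+) = P(+|D)P(D) + P(+|¬D)P(¬D)
     = 0.9800 × 0.0050 + 0.0779 × 0.9950
     = 0.00490000 + 0.07751050
     = 0.08241050

Step 2: Apply Bayes' theorem for P(D|+)
P(D|+) = P(+|D)P(D) / P(+)
       = 0.00490000 / 0.08241050
       = 0.0595


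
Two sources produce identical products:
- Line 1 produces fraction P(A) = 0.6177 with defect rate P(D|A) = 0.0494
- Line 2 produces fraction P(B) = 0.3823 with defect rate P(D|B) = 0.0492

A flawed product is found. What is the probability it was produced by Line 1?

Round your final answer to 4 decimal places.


Let A = from Line 1, D = flawed

Given:
- P(A) = 0.6177, P(B) = 0.3823
- P(D|A) = 0.0494, P(D|B) = 0.0492

Step 1: Find P(D)
P(D) = P(D|A)P(A) + P(D|B)P(B)
     = 0.0494 × 0.6177 + 0.0492 × 0.3823
     = 0.03051438 + 0.01880916
     = 0.04932354

Step 2: Apply Bayes' theorem
P(A|D) = P(D|A)P(A) / P(D)
       = 0.03051438 / 0.04932354
       = 0.6187


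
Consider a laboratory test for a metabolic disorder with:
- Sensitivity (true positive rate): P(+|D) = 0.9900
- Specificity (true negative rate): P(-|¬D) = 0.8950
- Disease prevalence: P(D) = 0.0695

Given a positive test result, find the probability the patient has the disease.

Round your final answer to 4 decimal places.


Let D = has disease, + = positive test

Given:
- P(D) = 0.0695 (prevalence)
- P(+|D) = 0.9900 (sensitivity)
- P(-|¬D) = 0.8950 (specificity)
- P(+|¬D) = 0.1050 (false positive rate = 1 - specificity)

Step 1: Find P(+)
P(+) = P(+|D)P(D) + P(+|¬D)P(¬D)
     = 0.9900 × 0.0695 + 0.1050 × 0.9305
     = 0.06880500 + 0.09770250
     = 0.16650750

Step 2: Apply Bayes' theorem for P(D|+)
P(D|+) = P(+|D)P(D) / P(+)
       = 0.06880500 / 0.16650750
       = 0.4132


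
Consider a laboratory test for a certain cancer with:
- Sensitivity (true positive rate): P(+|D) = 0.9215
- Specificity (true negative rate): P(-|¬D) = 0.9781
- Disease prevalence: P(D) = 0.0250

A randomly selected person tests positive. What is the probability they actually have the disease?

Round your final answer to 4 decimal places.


Let D = has disease, + = positive test

Given:
- P(D) = 0.0250 (prevalence)
- P(+|D) = 0.9215 (sensitivity)
- P(-|¬D) = 0.9781 (specificity)
- P(+|¬D) = 0.0219 (false positive rate = 1 - specificity)

Step 1: Find P(+)
P(+) = P(+|D)P(D) + P(+|¬D)P(¬D)
     = 0.9215 × 0.0250 + 0.0219 × 0.9750
     = 0.02303750 + 0.02135250
     = 0.04439000

Step 2: Apply Bayes' theorem for P(D|+)
P(D|+) = P(+|D)P(D) / P(+)
       = 0.02303750 / 0.04439000
       = 0.5190


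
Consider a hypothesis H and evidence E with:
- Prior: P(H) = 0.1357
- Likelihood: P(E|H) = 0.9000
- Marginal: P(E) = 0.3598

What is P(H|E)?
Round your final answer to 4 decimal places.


Using Bayes' theorem:

P(H|E) = P(E|H) × P(H) / P(E)
       = 0.9000 × 0.1357 / 0.3598
       = 0.12213000 / 0.3598
       = 0.3394

The evidence strengthens our belief in H.
Prior: 0.1357 → Posterior: 0.3394


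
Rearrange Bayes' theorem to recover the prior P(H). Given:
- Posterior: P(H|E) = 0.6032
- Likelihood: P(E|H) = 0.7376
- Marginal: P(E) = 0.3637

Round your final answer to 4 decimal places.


From Bayes' theorem: P(H|E) = P(E|H) × P(H) / P(E)

Rearranging for P(H):
P(H) = P(H|E) × P(E) / P(E|H)
     = 0.6032 × 0.3637 / 0.7376
     = 0.21938384 / 0.7376
     = 0.2974


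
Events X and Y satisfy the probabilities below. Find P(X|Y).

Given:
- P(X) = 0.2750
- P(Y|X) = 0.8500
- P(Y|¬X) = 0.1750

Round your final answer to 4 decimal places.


Bayes' theorem: P(X|Y) = P(Y|X) × P(X) / P(Y)

Step 1: Calculate P(Y) using law of total probability
P(Y) = P(Y|X)P(X) + P(Y|¬X)P(¬X)
     = 0.8500 × 0.2750 + 0.1750 × 0.7250
     = 0.23375000 + 0.12687500
     = 0.36062500

Step 2: Apply Bayes' theorem
P(X|Y) = P(Y|X) × P(X) / P(Y)
       = 0.23375000 / 0.36062500
       = 0.6482


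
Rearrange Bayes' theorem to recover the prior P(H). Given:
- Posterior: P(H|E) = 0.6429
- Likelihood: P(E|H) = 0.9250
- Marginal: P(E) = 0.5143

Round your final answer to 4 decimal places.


From Bayes' theorem: P(H|E) = P(E|H) × P(H) / P(E)

Rearranging for P(H):
P(H) = P(H|E) × P(E) / P(E|H)
     = 0.6429 × 0.5143 / 0.9250
     = 0.33064347 / 0.9250
     = 0.3575


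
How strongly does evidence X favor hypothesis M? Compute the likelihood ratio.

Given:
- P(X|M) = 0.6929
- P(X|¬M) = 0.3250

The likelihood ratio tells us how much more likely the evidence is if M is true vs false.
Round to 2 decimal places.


Likelihood Ratio (LR) = P(X|M) / P(X|¬M)

LR = 0.6929 / 0.3250
   = 2.13

The evidence is 2.13 times more likely if M is true than if M is false.
LR > 1, so observing X raises the odds in favor of M.


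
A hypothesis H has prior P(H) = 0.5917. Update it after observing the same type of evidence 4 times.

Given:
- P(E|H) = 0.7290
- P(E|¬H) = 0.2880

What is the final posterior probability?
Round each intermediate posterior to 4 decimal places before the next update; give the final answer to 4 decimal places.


Sequential Bayesian updating:

Initial prior: P(H) = 0.5917

Update 1:
  P(E) = 0.7290 × 0.5917 + 0.2880 × 0.4083 = 0.43134930 + 0.11759040 = 0.54893970
  P(H|E) = 0.43134930 / 0.54893970 = 0.7858

Update 2:
  P(E) = 0.7290 × 0.7858 + 0.2880 × 0.2142 = 0.57284820 + 0.06168960 = 0.63453780
  P(H|E) = 0.57284820 / 0.63453780 = 0.9028

Update 3:
  P(E) = 0.7290 × 0.9028 + 0.2880 × 0.0972 = 0.65814120 + 0.02799360 = 0.68613480
  P(H|E) = 0.65814120 / 0.68613480 = 0.9592

Update 4:
  P(E) = 0.7290 × 0.9592 + 0.2880 × 0.0408 = 0.69925680 + 0.01175040 = 0.71100720
  P(H|E) = 0.69925680 / 0.71100720 = 0.9835

Final posterior: 0.9835


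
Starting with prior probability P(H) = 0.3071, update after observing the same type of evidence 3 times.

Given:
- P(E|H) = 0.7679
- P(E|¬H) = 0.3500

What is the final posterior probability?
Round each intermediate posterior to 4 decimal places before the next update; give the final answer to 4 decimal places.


Sequential Bayesian updating:

Initial prior: P(H) = 0.3071

Update 1:
  P(E) = 0.7679 × 0.3071 + 0.3500 × 0.6929 = 0.23582209 + 0.24251500 = 0.47833709
  P(H|E) = 0.23582209 / 0.47833709 = 0.4930

Update 2:
  P(E) = 0.7679 × 0.4930 + 0.3500 × 0.5070 = 0.37857470 + 0.17745000 = 0.55602470
  P(H|E) = 0.37857470 / 0.55602470 = 0.6809

Update 3:
  P(E) = 0.7679 × 0.6809 + 0.3500 × 0.3191 = 0.52286311 + 0.11168500 = 0.63454811
  P(H|E) = 0.52286311 / 0.63454811 = 0.8240

Final posterior: 0.8240


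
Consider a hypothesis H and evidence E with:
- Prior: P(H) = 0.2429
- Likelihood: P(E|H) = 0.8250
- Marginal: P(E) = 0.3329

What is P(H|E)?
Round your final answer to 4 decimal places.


Using Bayes' theorem:

P(H|E) = P(E|H) × P(H) / P(E)
       = 0.8250 × 0.2429 / 0.3329
       = 0.20039250 / 0.3329
       = 0.6020

The evidence strengthens our belief in H.
Prior: 0.2429 → Posterior: 0.6020


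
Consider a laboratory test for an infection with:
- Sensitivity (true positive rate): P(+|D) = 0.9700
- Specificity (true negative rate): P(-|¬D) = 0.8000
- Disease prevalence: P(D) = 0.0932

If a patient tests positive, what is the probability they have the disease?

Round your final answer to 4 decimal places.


Let D = has disease, + = positive test

Given:
- P(D) = 0.0932 (prevalence)
- P(+|D) = 0.9700 (sensitivity)
- P(-|¬D) = 0.8000 (specificity)
- P(+|¬D) = 0.2000 (false positive rate = 1 - specificity)

Step 1: Find P(+)
P(+) = P(+|D)P(D) + P(+|¬D)P(¬D)
     = 0.9700 × 0.0932 + 0.2000 × 0.9068
     = 0.09040400 + 0.18136000
     = 0.27176400

Step 2: Apply Bayes' theorem for P(D|+)
P(D|+) = P(+|D)P(D) / P(+)
       = 0.09040400 / 0.27176400
       = 0.3327


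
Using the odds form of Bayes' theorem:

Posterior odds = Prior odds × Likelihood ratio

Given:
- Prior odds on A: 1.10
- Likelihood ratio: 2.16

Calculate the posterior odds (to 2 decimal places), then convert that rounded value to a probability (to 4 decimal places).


Step 1: Calculate posterior odds
Posterior odds = Prior odds × LR
               = 1.10 × 2.16
               = 2.38

Step 2: Convert to probability
P(A|E) = Posterior odds / (1 + Posterior odds)
       = 2.38 / (1 + 2.38)
       = 2.38 / 3.38
       = 0.7041

The evidence increased P(A) from 0.5238 to 0.7041.


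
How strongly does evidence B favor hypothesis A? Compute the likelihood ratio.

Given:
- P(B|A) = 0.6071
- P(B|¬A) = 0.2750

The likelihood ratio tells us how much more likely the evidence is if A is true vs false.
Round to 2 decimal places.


Likelihood Ratio (LR) = P(B|A) / P(B|¬A)

LR = 0.6071 / 0.2750
   = 2.21

The evidence is 2.21 times more likely if A is true than if A is false.
Because LR exceeds 1, B is evidence for A.


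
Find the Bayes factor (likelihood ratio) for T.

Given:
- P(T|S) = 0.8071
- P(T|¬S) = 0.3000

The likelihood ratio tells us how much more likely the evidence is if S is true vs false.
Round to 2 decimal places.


Likelihood Ratio (LR) = P(T|S) / P(T|¬S)

LR = 0.8071 / 0.3000
   = 2.69

The evidence is 2.69 times more likely if S is true than if S is false.
LR > 1, so observing T raises the odds in favor of S.


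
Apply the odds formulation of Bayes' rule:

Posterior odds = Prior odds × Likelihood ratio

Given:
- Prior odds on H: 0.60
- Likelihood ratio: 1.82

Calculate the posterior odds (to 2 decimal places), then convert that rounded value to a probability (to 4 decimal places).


Step 1: Calculate posterior odds
Posterior odds = Prior odds × LR
               = 0.60 × 1.82
               = 1.09

Step 2: Convert to probability
P(H|E) = Posterior odds / (1 + Posterior odds)
       = 1.09 / (1 + 1.09)
       = 1.09 / 2.09
       = 0.5215

The evidence increased P(H) from 0.3750 to 0.5215.


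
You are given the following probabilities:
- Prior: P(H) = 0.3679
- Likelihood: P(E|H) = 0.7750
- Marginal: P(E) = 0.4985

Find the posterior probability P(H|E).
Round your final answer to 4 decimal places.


Using Bayes' theorem:

P(H|E) = P(E|H) × P(H) / P(E)
       = 0.7750 × 0.3679 / 0.4985
       = 0.28512250 / 0.4985
       = 0.5720

The evidence strengthens our belief in H.
Prior: 0.3679 → Posterior: 0.5720


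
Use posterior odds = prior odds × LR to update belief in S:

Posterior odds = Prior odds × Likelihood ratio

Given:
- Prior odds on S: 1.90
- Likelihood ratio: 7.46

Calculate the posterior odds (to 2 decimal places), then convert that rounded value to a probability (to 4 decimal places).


Step 1: Calculate posterior odds
Posterior odds = Prior odds × LR
               = 1.90 × 7.46
               = 14.17

Step 2: Convert to probability
P(S|E) = Posterior odds / (1 + Posterior odds)
       = 14.17 / (1 + 14.17)
       = 14.17 / 15.17
       = 0.9341

The evidence increased P(S) from 0.6552 to 0.9341.


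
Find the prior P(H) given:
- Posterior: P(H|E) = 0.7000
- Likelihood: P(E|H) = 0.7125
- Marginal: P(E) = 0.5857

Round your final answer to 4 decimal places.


From Bayes' theorem: P(H|E) = P(E|H) × P(H) / P(E)

Rearranging for P(H):
P(H) = P(H|E) × P(E) / P(E|H)
     = 0.7000 × 0.5857 / 0.7125
     = 0.40999000 / 0.7125
     = 0.5754


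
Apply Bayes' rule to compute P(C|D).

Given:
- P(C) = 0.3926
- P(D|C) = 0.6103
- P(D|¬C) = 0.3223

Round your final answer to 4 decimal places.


Bayes' theorem: P(C|D) = P(D|C) × P(C) / P(D)

Step 1: Calculate P(D) using law of total probability
P(D) = P(D|C)P(C) + P(D|¬C)P(¬C)
     = 0.6103 × 0.3926 + 0.3223 × 0.6074
     = 0.23960378 + 0.19576502
     = 0.43536880

Step 2: Apply Bayes' theorem
P(C|D) = P(D|C) × P(C) / P(D)
       = 0.23960378 / 0.43536880
       = 0.5503


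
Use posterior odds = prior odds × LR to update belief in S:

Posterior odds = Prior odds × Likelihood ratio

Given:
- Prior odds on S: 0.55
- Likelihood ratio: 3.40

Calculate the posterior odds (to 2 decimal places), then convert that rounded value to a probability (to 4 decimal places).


Step 1: Calculate posterior odds
Posterior odds = Prior odds × LR
               = 0.55 × 3.40
               = 1.87

Step 2: Convert to probability
P(S|E) = Posterior odds / (1 + Posterior odds)
       = 1.87 / (1 + 1.87)
       = 1.87 / 2.87
       = 0.6516

The evidence increased P(S) from 0.3548 to 0.6516.


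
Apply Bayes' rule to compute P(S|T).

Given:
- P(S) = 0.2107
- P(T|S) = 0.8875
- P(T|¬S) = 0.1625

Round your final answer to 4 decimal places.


Bayes' theorem: P(S|T) = P(T|S) × P(S) / P(T)

Step 1: Calculate P(T) using law of total probability
P(T) = P(T|S)P(S) + P(T|¬S)P(¬S)
     = 0.8875 × 0.2107 + 0.1625 × 0.7893
     = 0.18699625 + 0.12826125
     = 0.31525750

Step 2: Apply Bayes' theorem
P(S|T) = P(T|S) × P(S) / P(T)
       = 0.18699625 / 0.31525750
       = 0.5932


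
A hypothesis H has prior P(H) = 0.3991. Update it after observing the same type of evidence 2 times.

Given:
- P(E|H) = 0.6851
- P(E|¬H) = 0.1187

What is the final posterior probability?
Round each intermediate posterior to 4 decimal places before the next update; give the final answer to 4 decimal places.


Sequential Bayesian updating:

Initial prior: P(H) = 0.3991

Update 1:
  P(E) = 0.6851 × 0.3991 + 0.1187 × 0.6009 = 0.27342341 + 0.07132683 = 0.34475024
  P(H|E) = 0.27342341 / 0.34475024 = 0.7931

Update 2:
  P(E) = 0.6851 × 0.7931 + 0.1187 × 0.2069 = 0.54335281 + 0.02455903 = 0.56791184
  P(H|E) = 0.54335281 / 0.56791184 = 0.9568

Final posterior: 0.9568


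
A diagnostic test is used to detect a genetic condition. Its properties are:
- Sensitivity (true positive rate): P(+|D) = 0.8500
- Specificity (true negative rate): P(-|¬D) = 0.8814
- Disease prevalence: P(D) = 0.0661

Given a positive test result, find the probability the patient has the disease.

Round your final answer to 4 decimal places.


Let D = has disease, + = positive test

Given:
- P(D) = 0.0661 (prevalence)
- P(+|D) = 0.8500 (sensitivity)
- P(-|¬D) = 0.8814 (specificity)
- P(+|¬D) = 0.1186 (false positive rate = 1 - specificity)

Step 1: Find P(+)
P(+) = P(+|D)P(D) + P(+|¬D)P(¬D)
     = 0.8500 × 0.0661 + 0.1186 × 0.9339
     = 0.05618500 + 0.11076054
     = 0.16694554

Step 2: Apply Bayes' theorem for P(D|+)
P(D|+) = P(+|D)P(D) / P(+)
       = 0.05618500 / 0.16694554
       = 0.3365


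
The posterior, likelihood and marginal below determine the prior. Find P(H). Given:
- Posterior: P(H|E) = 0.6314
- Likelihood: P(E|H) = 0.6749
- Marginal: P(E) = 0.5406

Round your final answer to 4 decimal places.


From Bayes' theorem: P(H|E) = P(E|H) × P(H) / P(E)

Rearranging for P(H):
P(H) = P(H|E) × P(E) / P(E|H)
     = 0.6314 × 0.5406 / 0.6749
     = 0.34133484 / 0.6749
     = 0.5058


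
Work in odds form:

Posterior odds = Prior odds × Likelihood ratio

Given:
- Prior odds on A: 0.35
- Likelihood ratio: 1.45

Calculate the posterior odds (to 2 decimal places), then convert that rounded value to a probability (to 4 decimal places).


Step 1: Calculate posterior odds
Posterior odds = Prior odds × LR
               = 0.35 × 1.45
               = 0.51

Step 2: Convert to probability
P(A|E) = Posterior odds / (1 + Posterior odds)
       = 0.51 / (1 + 0.51)
       = 0.51 / 1.51
       = 0.3377

The evidence increased P(A) from 0.2593 to 0.3377.


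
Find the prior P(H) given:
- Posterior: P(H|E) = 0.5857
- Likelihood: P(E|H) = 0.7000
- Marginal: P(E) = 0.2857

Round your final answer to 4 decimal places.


From Bayes' theorem: P(H|E) = P(E|H) × P(H) / P(E)

Rearranging for P(H):
P(H) = P(H|E) × P(E) / P(E|H)
     = 0.5857 × 0.2857 / 0.7000
     = 0.16733449 / 0.7000
     = 0.2390


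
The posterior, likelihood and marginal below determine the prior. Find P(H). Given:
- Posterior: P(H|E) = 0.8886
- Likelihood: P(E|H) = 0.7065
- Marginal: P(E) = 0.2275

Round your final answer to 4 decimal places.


From Bayes' theorem: P(H|E) = P(E|H) × P(H) / P(E)

Rearranging for P(H):
P(H) = P(H|E) × P(E) / P(E|H)
     = 0.8886 × 0.2275 / 0.7065
     = 0.20215650 / 0.7065
     = 0.2861


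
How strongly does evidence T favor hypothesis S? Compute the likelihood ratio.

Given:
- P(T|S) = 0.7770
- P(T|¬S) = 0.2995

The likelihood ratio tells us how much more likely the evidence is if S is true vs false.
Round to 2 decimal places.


Likelihood Ratio (LR) = P(T|S) / P(T|¬S)

LR = 0.7770 / 0.2995
   = 2.59

The evidence is 2.59 times more likely if S is true than if S is false.
Since LR > 1, the evidence supports S over ¬S.


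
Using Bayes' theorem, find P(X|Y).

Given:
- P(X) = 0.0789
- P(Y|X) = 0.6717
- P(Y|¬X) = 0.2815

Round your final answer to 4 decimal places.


Bayes' theorem: P(X|Y) = P(Y|X) × P(X) / P(Y)

Step 1: Calculate P(Y) using law of total probability
P(Y) = P(Y|X)P(X) + P(Y|¬X)P(¬X)
     = 0.6717 × 0.0789 + 0.2815 × 0.9211
     = 0.05299713 + 0.25928965
     = 0.31228678

Step 2: Apply Bayes' theorem
P(X|Y) = P(Y|X) × P(X) / P(Y)
       = 0.05299713 / 0.31228678
       = 0.1697


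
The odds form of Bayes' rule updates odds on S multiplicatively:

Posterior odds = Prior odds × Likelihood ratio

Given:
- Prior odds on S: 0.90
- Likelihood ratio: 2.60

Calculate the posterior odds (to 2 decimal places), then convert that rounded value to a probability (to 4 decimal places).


Step 1: Calculate posterior odds
Posterior odds = Prior odds × LR
               = 0.90 × 2.60
               = 2.34

Step 2: Convert to probability
P(S|E) = Posterior odds / (1 + Posterior odds)
       = 2.34 / (1 + 2.34)
       = 2.34 / 3.34
       = 0.7006

The evidence increased P(S) from 0.4737 to 0.7006.


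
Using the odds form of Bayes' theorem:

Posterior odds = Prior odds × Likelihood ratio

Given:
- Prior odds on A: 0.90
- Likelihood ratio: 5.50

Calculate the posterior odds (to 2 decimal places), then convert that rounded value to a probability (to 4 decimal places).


Step 1: Calculate posterior odds
Posterior odds = Prior odds × LR
               = 0.90 × 5.50
               = 4.95

Step 2: Convert to probability
P(A|E) = Posterior odds / (1 + Posterior odds)
       = 4.95 / (1 + 4.95)
       = 4.95 / 5.95
       = 0.8319

The evidence increased P(A) from 0.4737 to 0.8319.


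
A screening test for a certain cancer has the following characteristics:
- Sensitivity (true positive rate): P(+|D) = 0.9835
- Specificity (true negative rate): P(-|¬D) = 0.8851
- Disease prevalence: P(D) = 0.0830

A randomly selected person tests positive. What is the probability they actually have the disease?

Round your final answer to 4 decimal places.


Let D = has disease, + = positive test

Given:
- P(D) = 0.0830 (prevalence)
- P(+|D) = 0.9835 (sensitivity)
- P(-|¬D) = 0.8851 (specificity)
- P(+|¬D) = 0.1149 (false positive rate = 1 - specificity)

Step 1: Find P(+)
P(+) = P(+|D)P(D) + P(+|¬D)P(¬D)
     = 0.9835 × 0.0830 + 0.1149 × 0.9170
     = 0.08163050 + 0.10536330
     = 0.18699380

Step 2: Apply Bayes' theorem for P(D|+)
P(D|+) = P(+|D)P(D) / P(+)
       = 0.08163050 / 0.18699380
       = 0.4365


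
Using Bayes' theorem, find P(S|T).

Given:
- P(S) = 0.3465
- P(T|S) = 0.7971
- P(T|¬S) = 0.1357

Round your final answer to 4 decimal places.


Bayes' theorem: P(S|T) = P(T|S) × P(S) / P(T)

Step 1: Calculate P(T) using law of total probability
P(T) = P(T|S)P(S) + P(T|¬S)P(¬S)
     = 0.7971 × 0.3465 + 0.1357 × 0.6535
     = 0.27619515 + 0.08867995
     = 0.36487510

Step 2: Apply Bayes' theorem
P(S|T) = P(T|S) × P(S) / P(T)
       = 0.27619515 / 0.36487510
       = 0.7570


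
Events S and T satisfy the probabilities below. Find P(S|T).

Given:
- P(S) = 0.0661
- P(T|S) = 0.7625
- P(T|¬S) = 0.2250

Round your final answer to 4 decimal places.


Bayes' theorem: P(S|T) = P(T|S) × P(S) / P(T)

Step 1: Calculate P(T) using law of total probability
P(T) = P(T|S)P(S) + P(T|¬S)P(¬S)
     = 0.7625 × 0.0661 + 0.2250 × 0.9339
     = 0.05040125 + 0.21012750
     = 0.26052875

Step 2: Apply Bayes' theorem
P(S|T) = P(T|S) × P(S) / P(T)
       = 0.05040125 / 0.26052875
       = 0.1935


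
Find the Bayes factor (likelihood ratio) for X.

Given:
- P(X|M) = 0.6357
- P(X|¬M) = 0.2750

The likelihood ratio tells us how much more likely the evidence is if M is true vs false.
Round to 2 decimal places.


Likelihood Ratio (LR) = P(X|M) / P(X|¬M)

LR = 0.6357 / 0.2750
   = 2.31

The evidence is 2.31 times more likely if M is true than if M is false.
LR > 1, so observing X raises the odds in favor of M.


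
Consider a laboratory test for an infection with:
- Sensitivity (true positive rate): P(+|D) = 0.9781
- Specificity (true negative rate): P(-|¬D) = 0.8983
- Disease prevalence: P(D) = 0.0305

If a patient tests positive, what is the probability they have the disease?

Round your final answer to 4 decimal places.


Let D = has disease, + = positive test

Given:
- P(D) = 0.0305 (prevalence)
- P(+|D) = 0.9781 (sensitivity)
- P(-|¬D) = 0.8983 (specificity)
- P(+|¬D) = 0.1017 (false positive rate = 1 - specificity)

Step 1: Find P(+)
P(+) = P(+|D)P(D) + P(+|¬D)P(¬D)
     = 0.9781 × 0.0305 + 0.1017 × 0.9695
     = 0.02983205 + 0.09859815
     = 0.12843020

Step 2: Apply Bayes' theorem for P(D|+)
P(D|+) = P(+|D)P(D) / P(+)
       = 0.02983205 / 0.12843020
       = 0.2323
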